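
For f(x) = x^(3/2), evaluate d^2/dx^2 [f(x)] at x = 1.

From the series, [(x - 1)^2] f = 3/8; multiply by 2! = 2 to get 3/4.

3/4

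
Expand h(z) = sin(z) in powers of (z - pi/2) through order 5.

(z - pi/2)^4/24 - (z - pi/2)^2/2 + 1

[(z - pi/2)^0] = 1;  [(z - pi/2)^1] = 0;  [(z - pi/2)^2] = -1/2;  [(z - pi/2)^3] = 0;  [(z - pi/2)^4] = 1/24;  [(z - pi/2)^5] = 0.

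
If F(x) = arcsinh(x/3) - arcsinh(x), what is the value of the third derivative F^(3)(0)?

26/27

Expand each term separately and add.
The coefficient of x^3 in the expansion is 13/81, so F′′′(0) = 3! * (13/81) = 26/27.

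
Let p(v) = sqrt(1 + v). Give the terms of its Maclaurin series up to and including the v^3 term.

v^3/16 - v^2/8 + v/2 + 1

p(0) = 1
p′(0) = 1/2
p′′(0) = -1/4
p′′′(0) = 3/8
The Taylor polynomial is Σ p^(k)(0)/k! · v^k.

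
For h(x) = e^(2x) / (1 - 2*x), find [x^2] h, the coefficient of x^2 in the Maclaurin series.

10

Expand 1/(denominator) as a geometric series and multiply by the numerator's series.
h(0) = 1
h′(0) = 4
h′′(0) = 20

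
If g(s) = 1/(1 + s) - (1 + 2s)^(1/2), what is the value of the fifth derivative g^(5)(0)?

Combine the two series term by term.
From the series, [s^5] g = -15/8; multiply by 5! = 120 to get -225.

-225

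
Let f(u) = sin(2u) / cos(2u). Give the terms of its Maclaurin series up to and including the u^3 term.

Write the quotient as an unknown series and match coefficients against numerator = denominator · series.
f(0) = 0
f′(0) = 2
f′′(0) = 0
f′′′(0) = 16
Then c_k = f^(k)(0)/k! gives each Taylor coefficient.

8*u^3/3 + 2*u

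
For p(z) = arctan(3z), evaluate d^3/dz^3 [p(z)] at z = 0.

Apply the Taylor formula c_k = f^(k)(a)/k!.
The coefficient of z^3 in the expansion is -9, so p′′′(0) = 3! * (-9) = -54.

-54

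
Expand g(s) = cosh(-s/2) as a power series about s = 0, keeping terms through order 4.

s^4/384 + s^2/8 + 1

Compute the successive derivatives at the expansion point and divide by k!.
g(0) = 1
g′(0) = 0
g′′(0) = 1/4
g′′′(0) = 0
g^(4)(0) = 1/16
Then c_k = g^(k)(0)/k! gives each Taylor coefficient.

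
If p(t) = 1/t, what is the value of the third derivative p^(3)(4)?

-3/128

The coefficient of (t - 4)^3 in the expansion is -1/256, so p′′′(4) = 3! * (-1/256) = -3/128.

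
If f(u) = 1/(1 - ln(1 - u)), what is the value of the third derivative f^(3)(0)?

-2

Let u equal the inner series; expand the outer function in u and truncate.
The coefficient of u^3 in the expansion is -1/3, so f′′′(0) = 3! * (-1/3) = -2.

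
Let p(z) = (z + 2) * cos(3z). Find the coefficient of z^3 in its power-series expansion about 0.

Multiply each power in the prefactor through the base expansion.
[z^0] = 2;  [z^1] = 1;  [z^2] = -9;  [z^3] = -9/2.
So c_3 = p′′′(0)/3! = -9/2.

-9/2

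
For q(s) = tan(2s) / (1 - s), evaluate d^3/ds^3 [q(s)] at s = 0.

Take the Cauchy product of the two expansions.
The coefficient of s^3 in the expansion is 14/3, so q′′′(0) = 3! * (14/3) = 28.

28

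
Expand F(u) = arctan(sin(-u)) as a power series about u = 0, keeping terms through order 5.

Substitute the inner expansion into the outer series and collect powers.
[u^0] = 0;  [u^1] = -1;  [u^2] = 0;  [u^3] = 1/2;  [u^4] = 0;  [u^5] = -3/8.

-3*u^5/8 + u^3/2 - u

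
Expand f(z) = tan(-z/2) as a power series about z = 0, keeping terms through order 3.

f(0) = 0
f′(0) = -1/2
f′′(0) = 0
f′′′(0) = -1/4

-z^3/24 - z/2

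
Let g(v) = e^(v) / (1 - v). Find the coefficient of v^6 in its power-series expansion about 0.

1957/720

Expand 1/(denominator) as a geometric series and multiply by the numerator's series.
[v^0] = 1;  [v^1] = 2;  [v^2] = 5/2;  [v^3] = 8/3;  [v^4] = 65/24;  [v^5] = 163/60;  [v^6] = 1957/720.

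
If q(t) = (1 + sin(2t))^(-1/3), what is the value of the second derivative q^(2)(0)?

Compose series: expand the inner function first, then feed it into the outer expansion.
The coefficient of t^2 in the expansion is 8/9, so q′′(0) = 2! * (8/9) = 16/9.

16/9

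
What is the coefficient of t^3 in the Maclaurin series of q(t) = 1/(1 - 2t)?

8

q(0) = 1
q′(0) = 2
q′′(0) = 8
q′′′(0) = 48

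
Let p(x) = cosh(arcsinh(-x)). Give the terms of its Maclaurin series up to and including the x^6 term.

Substitute the inner expansion into the outer series and collect powers.

x^6/16 - x^4/8 + x^2/2 + 1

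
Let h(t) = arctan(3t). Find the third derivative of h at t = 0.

The coefficient of t^3 in the expansion is -9, so h′′′(0) = 3! * (-9) = -54.

-54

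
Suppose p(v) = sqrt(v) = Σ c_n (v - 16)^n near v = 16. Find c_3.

1/16384

p(16) = 4
p′(16) = 1/8
p′′(16) = -1/256
p′′′(16) = 3/8192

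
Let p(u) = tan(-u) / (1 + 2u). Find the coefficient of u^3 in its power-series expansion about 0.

Write out both Maclaurin series and multiply, keeping only the needed powers.

-13/3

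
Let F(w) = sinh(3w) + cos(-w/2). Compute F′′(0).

Combine the two series term by term.
The coefficient of w^2 in the expansion is -1/8, so F′′(0) = 2! * (-1/8) = -1/4.

-1/4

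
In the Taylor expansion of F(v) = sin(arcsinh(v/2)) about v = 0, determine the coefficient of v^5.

Substitute the inner expansion into the outer series and collect powers.
F(0) = 0
F′(0) = 1/2
F′′(0) = 0
F′′′(0) = -1/4
F^(4)(0) = 0
F^(5)(0) = 5/8
So c_5 = F^(5)(0)/5! = 1/192.

1/192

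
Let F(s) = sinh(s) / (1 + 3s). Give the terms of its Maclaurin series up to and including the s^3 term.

55*s^3/6 - 3*s^2 + s

Expand each factor separately, then convolve coefficients.
F(0) = 0
F′(0) = 1
F′′(0) = -6
F′′′(0) = 55
Dividing each by k! gives the coefficients c_0, ..., c_3.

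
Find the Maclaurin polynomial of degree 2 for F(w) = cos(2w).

1 - 2*w^2

[w^0] = 1;  [w^1] = 0;  [w^2] = -2.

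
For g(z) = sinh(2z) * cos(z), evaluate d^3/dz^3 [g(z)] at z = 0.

2

Write out both Maclaurin series and multiply, keeping only the needed powers.
From the series, [z^3] g = 1/3; multiply by 3! = 6 to get 2.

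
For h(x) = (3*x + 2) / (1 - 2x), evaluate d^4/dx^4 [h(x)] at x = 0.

1344

Distribute the polynomial across the series and collect like powers.
The coefficient of x^4 in the expansion is 56, so h^(4)(0) = 4! * (56) = 1344.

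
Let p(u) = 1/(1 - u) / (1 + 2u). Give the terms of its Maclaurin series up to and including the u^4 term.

Take the Cauchy product of the two expansions.
[u^0] = 1;  [u^1] = -1;  [u^2] = 3;  [u^3] = -5;  [u^4] = 11.

11*u^4 - 5*u^3 + 3*u^2 - u + 1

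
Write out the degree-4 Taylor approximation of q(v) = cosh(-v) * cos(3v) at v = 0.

7*v^4/6 - 4*v^2 + 1

Take the Cauchy product of the two expansions.
q(0) = 1
q′(0) = 0
q′′(0) = -8
q′′′(0) = 0
q^(4)(0) = 28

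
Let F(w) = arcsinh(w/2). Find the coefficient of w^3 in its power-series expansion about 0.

Differentiate repeatedly and evaluate at the center.
[w^0] = 0;  [w^1] = 1/2;  [w^2] = 0;  [w^3] = -1/48.
So c_3 = F′′′(0)/3! = -1/48.

-1/48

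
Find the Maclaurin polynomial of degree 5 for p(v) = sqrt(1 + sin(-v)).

-v^5/3840 + v^4/384 + v^3/48 - v^2/8 - v/2 + 1

Substitute the inner expansion into the outer series and collect powers.
p(0) = 1
p′(0) = -1/2
p′′(0) = -1/4
p′′′(0) = 1/8
p^(4)(0) = 1/16
p^(5)(0) = -1/32
Then c_k = p^(k)(0)/k! gives each Taylor coefficient.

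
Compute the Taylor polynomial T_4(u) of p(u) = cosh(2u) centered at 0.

2*u^4/3 + 2*u^2 + 1

p(0) = 1
p′(0) = 0
p′′(0) = 4
p′′′(0) = 0
p^(4)(0) = 16
Dividing each by k! gives the coefficients c_0, ..., c_4.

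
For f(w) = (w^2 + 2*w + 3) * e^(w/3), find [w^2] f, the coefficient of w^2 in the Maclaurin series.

Shift and add copies of the series according to the polynomial's terms.
f(0) = 3
f′(0) = 3
f′′(0) = 11/3
Dividing each by k! gives the coefficients c_0, ..., c_2.

11/6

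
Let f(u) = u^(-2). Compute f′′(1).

6

Differentiate repeatedly and evaluate at the center.
The coefficient of (u - 1)^2 in the expansion is 3, so f′′(1) = 2! * (3) = 6.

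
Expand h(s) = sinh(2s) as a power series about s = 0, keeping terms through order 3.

4*s^3/3 + 2*s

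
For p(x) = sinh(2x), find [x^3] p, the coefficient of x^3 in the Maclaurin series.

4/3

Apply the Taylor formula c_k = f^(k)(a)/k!.
p(0) = 0
p′(0) = 2
p′′(0) = 0
p′′′(0) = 8
So c_3 = p′′′(0)/3! = 4/3.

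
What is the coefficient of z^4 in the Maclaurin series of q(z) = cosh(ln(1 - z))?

1/2

Plug the Maclaurin series of the inner function into that of the outer and collect terms.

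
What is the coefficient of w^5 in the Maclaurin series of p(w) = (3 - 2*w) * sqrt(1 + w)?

Multiply each power in the prefactor through the base expansion.
p(0) = 3
p′(0) = -1/2
p′′(0) = -11/4
p′′′(0) = 21/8
p^(4)(0) = -93/16
p^(5)(0) = 615/32
Dividing each by k! gives the coefficients c_0, ..., c_5.

41/256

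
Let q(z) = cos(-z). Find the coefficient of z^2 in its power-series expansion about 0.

[z^0] = 1;  [z^1] = 0;  [z^2] = -1/2.

-1/2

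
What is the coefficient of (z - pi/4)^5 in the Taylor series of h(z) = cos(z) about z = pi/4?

-sqrt(2)/240

h(pi/4) = sqrt(2)/2
h′(pi/4) = -sqrt(2)/2
h′′(pi/4) = -sqrt(2)/2
h′′′(pi/4) = sqrt(2)/2
h^(4)(pi/4) = sqrt(2)/2
h^(5)(pi/4) = -sqrt(2)/2
So c_5 = h^(5)(pi/4)/5! = -sqrt(2)/240.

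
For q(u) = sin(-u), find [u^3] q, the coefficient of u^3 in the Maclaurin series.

q(0) = 0
q′(0) = -1
q′′(0) = 0
q′′′(0) = 1

1/6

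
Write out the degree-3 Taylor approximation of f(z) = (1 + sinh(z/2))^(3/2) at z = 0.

3*z^3/128 + 3*z^2/32 + 3*z/4 + 1

Compose series: expand the inner function first, then feed it into the outer expansion.
f(0) = 1
f′(0) = 3/4
f′′(0) = 3/16
f′′′(0) = 9/64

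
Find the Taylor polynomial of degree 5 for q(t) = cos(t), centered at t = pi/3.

-sqrt(3)*(t - pi/3)^5/240 + (t - pi/3)^4/48 + sqrt(3)*(t - pi/3)^3/12 - (t - pi/3)^2/4 - sqrt(3)*(t - pi/3)/2 + 1/2

[(t - pi/3)^0] = 1/2;  [(t - pi/3)^1] = -sqrt(3)/2;  [(t - pi/3)^2] = -1/4;  [(t - pi/3)^3] = sqrt(3)/12;  [(t - pi/3)^4] = 1/48;  [(t - pi/3)^5] = -sqrt(3)/240.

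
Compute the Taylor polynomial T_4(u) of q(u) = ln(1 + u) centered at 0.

[u^0] = 0;  [u^1] = 1;  [u^2] = -1/2;  [u^3] = 1/3;  [u^4] = -1/4.

-u^4/4 + u^3/3 - u^2/2 + u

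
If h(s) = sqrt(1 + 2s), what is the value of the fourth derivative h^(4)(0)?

From the series, [s^4] h = -5/8; multiply by 4! = 24 to get -15.

-15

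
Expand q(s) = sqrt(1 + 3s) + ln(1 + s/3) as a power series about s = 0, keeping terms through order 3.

Combine the two series term by term.
[s^0] = 1;  [s^1] = 11/6;  [s^2] = -85/72;  [s^3] = 2203/1296.

2203*s^3/1296 - 85*s^2/72 + 11*s/6 + 1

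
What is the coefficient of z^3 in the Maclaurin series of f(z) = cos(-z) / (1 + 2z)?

Multiply the two series term by term and collect like powers.
So c_3 = f′′′(0)/3! = -7.

-7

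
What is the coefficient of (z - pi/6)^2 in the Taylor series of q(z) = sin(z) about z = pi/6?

Apply the Taylor formula c_k = f^(k)(a)/k!.
[(z - pi/6)^0] = 1/2;  [(z - pi/6)^1] = sqrt(3)/2;  [(z - pi/6)^2] = -1/4.

-1/4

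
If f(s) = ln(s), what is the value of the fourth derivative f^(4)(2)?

From the series, [(s - 2)^4] f = -1/64; multiply by 4! = 24 to get -3/8.

-3/8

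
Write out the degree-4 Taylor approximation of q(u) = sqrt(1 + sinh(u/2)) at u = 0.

-31*u^4/6144 + 7*u^3/384 - u^2/32 + u/4 + 1

Let u equal the inner series; expand the outer function in u and truncate.
q(0) = 1
q′(0) = 1/4
q′′(0) = -1/16
q′′′(0) = 7/64
q^(4)(0) = -31/256
The Taylor polynomial is Σ q^(k)(0)/k! · u^k.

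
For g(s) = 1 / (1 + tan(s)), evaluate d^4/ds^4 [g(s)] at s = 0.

40

Write 1/(1+u) = 1 - u + u^2 - u^3 + ... and substitute the series for u.
From the series, [s^4] g = 5/3; multiply by 4! = 24 to get 40.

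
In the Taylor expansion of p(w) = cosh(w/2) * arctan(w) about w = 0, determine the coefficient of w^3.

Multiply the two series term by term and collect like powers.
p(0) = 0
p′(0) = 1
p′′(0) = 0
p′′′(0) = -5/4

-5/24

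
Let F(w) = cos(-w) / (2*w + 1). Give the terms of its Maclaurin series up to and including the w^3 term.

Use 1/(1 - r) = Σ r^k on the denominator, then take the Cauchy product.
[w^0] = 1;  [w^1] = -2;  [w^2] = 7/2;  [w^3] = -7.

-7*w^3 + 7*w^2/2 - 2*w + 1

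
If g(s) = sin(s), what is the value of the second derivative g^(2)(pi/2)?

-1

The coefficient of (s - pi/2)^2 in the expansion is -1/2, so g′′(pi/2) = 2! * (-1/2) = -1.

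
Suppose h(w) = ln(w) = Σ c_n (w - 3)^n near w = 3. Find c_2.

-1/18

h(3) = ln(3)
h′(3) = 1/3
h′′(3) = -1/9
So c_2 = h′′(3)/2! = -1/18.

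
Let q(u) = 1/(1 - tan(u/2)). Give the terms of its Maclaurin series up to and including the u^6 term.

61*u^6/1440 + u^5/15 + 5*u^4/48 + u^3/6 + u^2/4 + u/2 + 1

Substitute the inner expansion into the outer series and collect powers.
q(0) = 1
q′(0) = 1/2
q′′(0) = 1/2
q′′′(0) = 1
q^(4)(0) = 5/2
q^(5)(0) = 8
q^(6)(0) = 61/2
Dividing each by k! gives the coefficients c_0, ..., c_6.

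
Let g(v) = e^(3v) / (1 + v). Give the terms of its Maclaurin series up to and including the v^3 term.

2*v^3 + 5*v^2/2 + 2*v + 1

Write out both Maclaurin series and multiply, keeping only the needed powers.
g(0) = 1
g′(0) = 2
g′′(0) = 5
g′′′(0) = 12
Dividing each by k! gives the coefficients c_0, ..., c_3.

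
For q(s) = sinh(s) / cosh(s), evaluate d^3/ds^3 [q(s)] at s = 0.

-2

Invert the denominator's series and multiply.
The coefficient of s^3 in the expansion is -1/3, so q′′′(0) = 3! * (-1/3) = -2.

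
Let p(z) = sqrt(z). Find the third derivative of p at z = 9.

1/648

From the series, [(z - 9)^3] p = 1/3888; multiply by 3! = 6 to get 1/648.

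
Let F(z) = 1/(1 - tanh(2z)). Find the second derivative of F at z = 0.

8

Plug the Maclaurin series of the inner function into that of the outer and collect terms.
The coefficient of z^2 in the expansion is 4, so F′′(0) = 2! * (4) = 8.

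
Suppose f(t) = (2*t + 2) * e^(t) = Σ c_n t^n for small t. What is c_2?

3

Distribute the polynomial across the series and collect like powers.
f(0) = 2
f′(0) = 4
f′′(0) = 6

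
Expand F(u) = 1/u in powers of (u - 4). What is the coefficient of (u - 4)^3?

Compute the successive derivatives at the expansion point and divide by k!.
So c_3 = F′′′(4)/3! = -1/256.

-1/256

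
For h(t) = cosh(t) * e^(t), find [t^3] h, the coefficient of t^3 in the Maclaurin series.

2/3

Expand each factor separately, then convolve coefficients.
h(0) = 1
h′(0) = 1
h′′(0) = 2
h′′′(0) = 4
Then c_k = h^(k)(0)/k! gives each Taylor coefficient.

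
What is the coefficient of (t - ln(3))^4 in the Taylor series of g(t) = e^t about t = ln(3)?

1/8

Use the known series and substitute for the argument.
So c_4 = g^(4)(ln(3))/4! = 1/8.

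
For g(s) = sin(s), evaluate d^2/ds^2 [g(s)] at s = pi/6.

-1/2

The coefficient of (s - pi/6)^2 in the expansion is -1/4, so g′′(pi/6) = 2! * (-1/4) = -1/2.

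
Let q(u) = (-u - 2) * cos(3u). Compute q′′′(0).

27

Multiply each power in the prefactor through the base expansion.
From the series, [u^3] q = 9/2; multiply by 3! = 6 to get 27.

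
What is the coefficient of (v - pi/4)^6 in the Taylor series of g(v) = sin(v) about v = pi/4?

Apply the Taylor formula c_k = f^(k)(a)/k!.
g(pi/4) = sqrt(2)/2
g′(pi/4) = sqrt(2)/2
g′′(pi/4) = -sqrt(2)/2
g′′′(pi/4) = -sqrt(2)/2
g^(4)(pi/4) = sqrt(2)/2
g^(5)(pi/4) = sqrt(2)/2
g^(6)(pi/4) = -sqrt(2)/2
Dividing each by k! gives the coefficients c_0, ..., c_6.

-sqrt(2)/1440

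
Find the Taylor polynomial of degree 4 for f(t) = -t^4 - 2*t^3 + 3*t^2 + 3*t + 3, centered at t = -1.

f(-1) = 4
f′(-1) = -5
f′′(-1) = 6
f′′′(-1) = 12
f^(4)(-1) = -24
The Taylor polynomial is Σ f^(k)(-1)/k! · (t + 1)^k.

-(t + 1)^4 + 2*(t + 1)^3 + 3*(t + 1)^2 - 5*(t + 1) + 4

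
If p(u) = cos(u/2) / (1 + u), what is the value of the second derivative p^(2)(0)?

Expand each factor separately, then convolve coefficients.
From the series, [u^2] p = 7/8; multiply by 2! = 2 to get 7/4.

7/4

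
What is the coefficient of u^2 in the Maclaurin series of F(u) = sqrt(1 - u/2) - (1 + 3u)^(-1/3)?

-65/32

Expand each term separately and add.
F(0) = 0
F′(0) = 3/4
F′′(0) = -65/16
So c_2 = F′′(0)/2! = -65/32.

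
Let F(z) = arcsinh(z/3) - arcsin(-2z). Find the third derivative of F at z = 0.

Add the two expansions coefficient-wise.
From the series, [z^3] F = 215/162; multiply by 3! = 6 to get 215/27.

215/27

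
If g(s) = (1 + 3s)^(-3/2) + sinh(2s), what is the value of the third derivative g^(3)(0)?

Add the two expansions coefficient-wise.
The coefficient of s^3 in the expansion is -2771/48, so g′′′(0) = 3! * (-2771/48) = -2771/8.

-2771/8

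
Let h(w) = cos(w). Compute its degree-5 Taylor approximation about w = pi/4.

-sqrt(2)*(w - pi/4)^5/240 + sqrt(2)*(w - pi/4)^4/48 + sqrt(2)*(w - pi/4)^3/12 - sqrt(2)*(w - pi/4)^2/4 - sqrt(2)*(w - pi/4)/2 + sqrt(2)/2

h(pi/4) = sqrt(2)/2
h′(pi/4) = -sqrt(2)/2
h′′(pi/4) = -sqrt(2)/2
h′′′(pi/4) = sqrt(2)/2
h^(4)(pi/4) = sqrt(2)/2
h^(5)(pi/4) = -sqrt(2)/2
The Taylor polynomial is Σ h^(k)(pi/4)/k! · (w - pi/4)^k.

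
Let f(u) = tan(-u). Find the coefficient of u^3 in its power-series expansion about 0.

f(0) = 0
f′(0) = -1
f′′(0) = 0
f′′′(0) = -2
So c_3 = f′′′(0)/3! = -1/3.

-1/3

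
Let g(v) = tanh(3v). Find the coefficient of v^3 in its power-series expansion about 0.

[v^0] = 0;  [v^1] = 3;  [v^2] = 0;  [v^3] = -9.

-9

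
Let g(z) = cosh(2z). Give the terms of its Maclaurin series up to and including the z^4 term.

g(0) = 1
g′(0) = 0
g′′(0) = 4
g′′′(0) = 0
g^(4)(0) = 16
The Taylor polynomial is Σ g^(k)(0)/k! · z^k.

2*z^4/3 + 2*z^2 + 1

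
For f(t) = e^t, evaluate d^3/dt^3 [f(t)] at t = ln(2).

2

From the series, [(t - ln(2))^3] f = 1/3; multiply by 3! = 6 to get 2.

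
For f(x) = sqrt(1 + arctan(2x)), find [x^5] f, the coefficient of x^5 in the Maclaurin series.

Plug the Maclaurin series of the inner function into that of the outer and collect terms.
f(0) = 1
f′(0) = 1
f′′(0) = -1
f′′′(0) = -5
f^(4)(0) = 17
f^(5)(0) = 249
So c_5 = f^(5)(0)/5! = 83/40.

83/40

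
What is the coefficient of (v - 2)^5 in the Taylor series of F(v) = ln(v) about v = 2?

1/160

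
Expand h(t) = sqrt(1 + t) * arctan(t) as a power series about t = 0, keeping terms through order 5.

Multiply the two series term by term and collect like powers.
h(0) = 0
h′(0) = 1
h′′(0) = 1
h′′′(0) = -11/4
h^(4)(0) = -5/2
h^(5)(0) = 389/16
Dividing each by k! gives the coefficients c_0, ..., c_5.

389*t^5/1920 - 5*t^4/48 - 11*t^3/24 + t^2/2 + t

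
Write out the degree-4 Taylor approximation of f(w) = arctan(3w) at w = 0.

-9*w^3 + 3*w

[w^0] = 0;  [w^1] = 3;  [w^2] = 0;  [w^3] = -9;  [w^4] = 0.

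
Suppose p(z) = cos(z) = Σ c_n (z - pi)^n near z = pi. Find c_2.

p(pi) = -1
p′(pi) = 0
p′′(pi) = 1
The Taylor polynomial is Σ p^(k)(pi)/k! · (z - pi)^k.

1/2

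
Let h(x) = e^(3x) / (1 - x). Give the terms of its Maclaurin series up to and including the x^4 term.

Take the Cauchy product of the two expansions.
h(0) = 1
h′(0) = 4
h′′(0) = 17
h′′′(0) = 78
h^(4)(0) = 393

131*x^4/8 + 13*x^3 + 17*x^2/2 + 4*x + 1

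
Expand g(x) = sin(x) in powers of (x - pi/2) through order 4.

(x - pi/2)^4/24 - (x - pi/2)^2/2 + 1

g(pi/2) = 1
g′(pi/2) = 0
g′′(pi/2) = -1
g′′′(pi/2) = 0
g^(4)(pi/2) = 1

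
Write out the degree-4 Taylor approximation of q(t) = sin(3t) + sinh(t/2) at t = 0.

Combine the two series term by term.
q(0) = 0
q′(0) = 7/2
q′′(0) = 0
q′′′(0) = -215/8
q^(4)(0) = 0
Then c_k = q^(k)(0)/k! gives each Taylor coefficient.

-215*t^3/48 + 7*t/2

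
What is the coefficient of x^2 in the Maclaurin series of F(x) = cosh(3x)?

F(0) = 1
F′(0) = 0
F′′(0) = 9
Dividing each by k! gives the coefficients c_0, ..., c_2.

9/2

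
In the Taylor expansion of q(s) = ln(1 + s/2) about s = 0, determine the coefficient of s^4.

q(0) = 0
q′(0) = 1/2
q′′(0) = -1/4
q′′′(0) = 1/4
q^(4)(0) = -3/8
So c_4 = q^(4)(0)/4! = -1/64.

-1/64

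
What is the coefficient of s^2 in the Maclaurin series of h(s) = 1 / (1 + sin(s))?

1

Write 1/(1+u) = 1 - u + u^2 - u^3 + ... and substitute the series for u.
h(0) = 1
h′(0) = -1
h′′(0) = 2
So c_2 = h′′(0)/2! = 1.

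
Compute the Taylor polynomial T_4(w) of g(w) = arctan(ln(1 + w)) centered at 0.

Plug the Maclaurin series of the inner function into that of the outer and collect terms.

w^4/4 - w^2/2 + w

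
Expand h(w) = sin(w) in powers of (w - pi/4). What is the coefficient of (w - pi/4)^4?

sqrt(2)/48

h(pi/4) = sqrt(2)/2
h′(pi/4) = sqrt(2)/2
h′′(pi/4) = -sqrt(2)/2
h′′′(pi/4) = -sqrt(2)/2
h^(4)(pi/4) = sqrt(2)/2
Then c_k = h^(k)(pi/4)/k! gives each Taylor coefficient.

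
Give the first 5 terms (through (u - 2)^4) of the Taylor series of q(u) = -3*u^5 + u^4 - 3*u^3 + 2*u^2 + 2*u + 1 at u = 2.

q(2) = -91
q′(2) = -234
q′′(2) = -464
q′′′(2) = -690
q^(4)(2) = -696
Then c_k = q^(k)(2)/k! gives each Taylor coefficient.

-29*(u - 2)^4 - 115*(u - 2)^3 - 232*(u - 2)^2 - 234*(u - 2) - 91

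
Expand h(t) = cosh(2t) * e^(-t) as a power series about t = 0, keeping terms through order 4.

Take the Cauchy product of the two expansions.

41*t^4/24 - 13*t^3/6 + 5*t^2/2 - t + 1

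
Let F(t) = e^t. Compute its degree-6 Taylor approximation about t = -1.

F(-1) = e^(-1)
F′(-1) = e^(-1)
F′′(-1) = e^(-1)
F′′′(-1) = e^(-1)
F^(4)(-1) = e^(-1)
F^(5)(-1) = e^(-1)
F^(6)(-1) = e^(-1)
Dividing each by k! gives the coefficients c_0, ..., c_6.

(t + 1)^6*e^(-1)/720 + (t + 1)^5*e^(-1)/120 + (t + 1)^4*e^(-1)/24 + (t + 1)^3*e^(-1)/6 + (t + 1)^2*e^(-1)/2 + (t + 1)*e^(-1) + e^(-1)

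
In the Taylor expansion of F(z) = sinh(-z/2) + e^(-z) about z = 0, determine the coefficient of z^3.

Expand each term separately and add.
[z^0] = 1;  [z^1] = -3/2;  [z^2] = 1/2;  [z^3] = -3/16.

-3/16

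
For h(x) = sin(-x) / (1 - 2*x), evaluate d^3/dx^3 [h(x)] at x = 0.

Expand 1/(denominator) as a geometric series and multiply by the numerator's series.
From the series, [x^3] h = -23/6; multiply by 3! = 6 to get -23.

-23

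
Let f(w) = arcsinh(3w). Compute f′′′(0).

Apply the Taylor formula c_k = f^(k)(a)/k!.
The coefficient of w^3 in the expansion is -9/2, so f′′′(0) = 3! * (-9/2) = -27.

-27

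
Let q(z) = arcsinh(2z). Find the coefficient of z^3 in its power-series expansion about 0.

-4/3

q(0) = 0
q′(0) = 2
q′′(0) = 0
q′′′(0) = -8
The Taylor polynomial is Σ q^(k)(0)/k! · z^k.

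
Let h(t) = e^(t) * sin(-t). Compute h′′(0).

-2

Multiply the two series term by term and collect like powers.
From the series, [t^2] h = -1; multiply by 2! = 2 to get -2.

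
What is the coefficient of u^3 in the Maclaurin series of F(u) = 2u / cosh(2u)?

-4

Invert the denominator's series and multiply.
F(0) = 0
F′(0) = 2
F′′(0) = 0
F′′′(0) = -24
So c_3 = F′′′(0)/3! = -4.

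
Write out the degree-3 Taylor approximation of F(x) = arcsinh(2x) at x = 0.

F(0) = 0
F′(0) = 2
F′′(0) = 0
F′′′(0) = -8
The Taylor polynomial is Σ F^(k)(0)/k! · x^k.

-4*x^3/3 + 2*x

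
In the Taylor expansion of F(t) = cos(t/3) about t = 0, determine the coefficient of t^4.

1/1944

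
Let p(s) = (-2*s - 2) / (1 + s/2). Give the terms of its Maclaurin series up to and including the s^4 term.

Multiply each power in the prefactor through the base expansion.
[s^0] = -2;  [s^1] = -1;  [s^2] = 1/2;  [s^3] = -1/4;  [s^4] = 1/8.

s^4/8 - s^3/4 + s^2/2 - s - 2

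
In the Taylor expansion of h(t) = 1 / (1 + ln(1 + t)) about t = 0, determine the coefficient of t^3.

Expand as Σ (-1)^k u^k with u equal to the inner function's series.
[t^0] = 1;  [t^1] = -1;  [t^2] = 3/2;  [t^3] = -7/3.

-7/3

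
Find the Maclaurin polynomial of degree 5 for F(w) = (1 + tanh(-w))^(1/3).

Plug the Maclaurin series of the inner function into that of the outer and collect terms.
F(0) = 1
F′(0) = -1/3
F′′(0) = -2/9
F′′′(0) = 8/27
F^(4)(0) = 64/81
F^(5)(0) = -376/243
Then c_k = F^(k)(0)/k! gives each Taylor coefficient.

-47*w^5/3645 + 8*w^4/243 + 4*w^3/81 - w^2/9 - w/3 + 1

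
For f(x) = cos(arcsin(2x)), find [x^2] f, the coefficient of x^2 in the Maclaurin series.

-2

Compose series: expand the inner function first, then feed it into the outer expansion.
f(0) = 1
f′(0) = 0
f′′(0) = -4
So c_2 = f′′(0)/2! = -2.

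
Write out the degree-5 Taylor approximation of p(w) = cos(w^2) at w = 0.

1 - w^4/2

p(0) = 1
p′(0) = 0
p′′(0) = 0
p′′′(0) = 0
p^(4)(0) = -12
p^(5)(0) = 0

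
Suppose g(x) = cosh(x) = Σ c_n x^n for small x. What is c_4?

[x^0] = 1;  [x^1] = 0;  [x^2] = 1/2;  [x^3] = 0;  [x^4] = 1/24.
So c_4 = g^(4)(0)/4! = 1/24.

1/24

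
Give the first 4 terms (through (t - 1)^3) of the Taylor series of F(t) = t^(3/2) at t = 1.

-(t - 1)^3/16 + 3*(t - 1)^2/8 + 3*(t - 1)/2 + 1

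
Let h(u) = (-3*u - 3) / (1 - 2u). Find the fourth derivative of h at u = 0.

-1728

Shift and add copies of the series according to the polynomial's terms.
From the series, [u^4] h = -72; multiply by 4! = 24 to get -1728.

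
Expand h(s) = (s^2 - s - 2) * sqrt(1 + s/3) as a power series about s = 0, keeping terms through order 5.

5*s^5/1944 - 79*s^4/5184 + 19*s^3/108 + 31*s^2/36 - 4*s/3 - 2

Shift and add copies of the series according to the polynomial's terms.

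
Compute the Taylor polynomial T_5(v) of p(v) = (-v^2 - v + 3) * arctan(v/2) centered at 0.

29*v^5/480 + v^4/24 - 5*v^3/8 - v^2/2 + 3*v/2

Shift and add copies of the series according to the polynomial's terms.
p(0) = 0
p′(0) = 3/2
p′′(0) = -1
p′′′(0) = -15/4
p^(4)(0) = 1
p^(5)(0) = 29/4
Then c_k = p^(k)(0)/k! gives each Taylor coefficient.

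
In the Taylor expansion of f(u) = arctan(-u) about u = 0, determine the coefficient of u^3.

1/3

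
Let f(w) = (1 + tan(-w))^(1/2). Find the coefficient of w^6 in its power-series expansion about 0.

Compose series: expand the inner function first, then feed it into the outer expansion.
[w^0] = 1;  [w^1] = -1/2;  [w^2] = -1/8;  [w^3] = -11/48;  [w^4] = -47/384;  [w^5] = -601/3840;  [w^6] = -5521/46080.

-5521/46080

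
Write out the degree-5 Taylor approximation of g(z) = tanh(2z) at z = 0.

Differentiate repeatedly and evaluate at the center.
[z^0] = 0;  [z^1] = 2;  [z^2] = 0;  [z^3] = -8/3;  [z^4] = 0;  [z^5] = 64/15.

64*z^5/15 - 8*z^3/3 + 2*z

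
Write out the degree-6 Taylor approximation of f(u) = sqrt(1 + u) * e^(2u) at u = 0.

1643*u^6/9216 + 1949*u^5/3840 + 449*u^4/384 + 103*u^3/48 + 23*u^2/8 + 5*u/2 + 1

Write out both Maclaurin series and multiply, keeping only the needed powers.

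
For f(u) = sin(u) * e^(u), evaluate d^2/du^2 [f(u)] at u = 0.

2

Expand each factor separately, then convolve coefficients.
The coefficient of u^2 in the expansion is 1, so f′′(0) = 2! * (1) = 2.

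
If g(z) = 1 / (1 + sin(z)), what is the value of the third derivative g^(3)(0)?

Write 1/(1+u) = 1 - u + u^2 - u^3 + ... and substitute the series for u.
The coefficient of z^3 in the expansion is -5/6, so g′′′(0) = 3! * (-5/6) = -5.

-5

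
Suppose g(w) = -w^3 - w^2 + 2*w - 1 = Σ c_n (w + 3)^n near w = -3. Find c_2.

g(-3) = 11
g′(-3) = -19
g′′(-3) = 16
So c_2 = g′′(-3)/2! = 8.

8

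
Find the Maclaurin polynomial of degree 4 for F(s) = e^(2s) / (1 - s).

Take the Cauchy product of the two expansions.
F(0) = 1
F′(0) = 3
F′′(0) = 10
F′′′(0) = 38
F^(4)(0) = 168

7*s^4 + 19*s^3/3 + 5*s^2 + 3*s + 1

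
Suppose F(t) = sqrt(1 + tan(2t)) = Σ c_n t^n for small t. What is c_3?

Compose series: expand the inner function first, then feed it into the outer expansion.
F(0) = 1
F′(0) = 1
F′′(0) = -1
F′′′(0) = 11

11/6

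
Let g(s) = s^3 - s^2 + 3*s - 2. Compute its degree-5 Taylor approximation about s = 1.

(s - 1)^3 + 2*(s - 1)^2 + 4*(s - 1) + 1

Compute the successive derivatives at the expansion point and divide by k!.
g(1) = 1
g′(1) = 4
g′′(1) = 4
g′′′(1) = 6
g^(4)(1) = 0
g^(5)(1) = 0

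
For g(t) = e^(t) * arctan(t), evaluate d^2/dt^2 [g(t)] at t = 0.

2

Take the Cauchy product of the two expansions.
The coefficient of t^2 in the expansion is 1, so g′′(0) = 2! * (1) = 2.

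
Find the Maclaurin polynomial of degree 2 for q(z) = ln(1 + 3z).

q(0) = 0
q′(0) = 3
q′′(0) = -9
Then c_k = q^(k)(0)/k! gives each Taylor coefficient.

-9*z^2/2 + 3*z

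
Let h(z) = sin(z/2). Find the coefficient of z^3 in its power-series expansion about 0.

h(0) = 0
h′(0) = 1/2
h′′(0) = 0
h′′′(0) = -1/8

-1/48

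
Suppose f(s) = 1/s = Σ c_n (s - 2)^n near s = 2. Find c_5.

f(2) = 1/2
f′(2) = -1/4
f′′(2) = 1/4
f′′′(2) = -3/8
f^(4)(2) = 3/4
f^(5)(2) = -15/8

-1/64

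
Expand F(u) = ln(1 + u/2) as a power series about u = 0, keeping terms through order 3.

F(0) = 0
F′(0) = 1/2
F′′(0) = -1/4
F′′′(0) = 1/4

u^3/24 - u^2/8 + u/2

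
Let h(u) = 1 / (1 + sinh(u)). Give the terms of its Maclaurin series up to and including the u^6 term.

77*u^6/45 - 181*u^5/120 + 4*u^4/3 - 7*u^3/6 + u^2 - u + 1

Use the geometric series for the reciprocal, then substitute.
h(0) = 1
h′(0) = -1
h′′(0) = 2
h′′′(0) = -7
h^(4)(0) = 32
h^(5)(0) = -181
h^(6)(0) = 1232
Dividing each by k! gives the coefficients c_0, ..., c_6.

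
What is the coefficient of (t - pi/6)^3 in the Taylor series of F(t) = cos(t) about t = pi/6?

F(pi/6) = sqrt(3)/2
F′(pi/6) = -1/2
F′′(pi/6) = -sqrt(3)/2
F′′′(pi/6) = 1/2
The Taylor polynomial is Σ F^(k)(pi/6)/k! · (t - pi/6)^k.

1/12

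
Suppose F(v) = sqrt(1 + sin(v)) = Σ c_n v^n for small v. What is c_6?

-1/46080

Compose series: expand the inner function first, then feed it into the outer expansion.
F(0) = 1
F′(0) = 1/2
F′′(0) = -1/4
F′′′(0) = -1/8
F^(4)(0) = 1/16
F^(5)(0) = 1/32
F^(6)(0) = -1/64
So c_6 = F^(6)(0)/6! = -1/46080.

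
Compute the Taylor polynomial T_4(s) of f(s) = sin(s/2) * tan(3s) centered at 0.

Multiply the two series term by term and collect like powers.
f(0) = 0
f′(0) = 0
f′′(0) = 3
f′′′(0) = 0
f^(4)(0) = 213/2

71*s^4/16 + 3*s^2/2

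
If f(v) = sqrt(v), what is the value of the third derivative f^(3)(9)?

1/648

From the series, [(v - 9)^3] f = 1/3888; multiply by 3! = 6 to get 1/648.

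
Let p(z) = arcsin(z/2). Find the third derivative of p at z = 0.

1/8

The coefficient of z^3 in the expansion is 1/48, so p′′′(0) = 3! * (1/48) = 1/8.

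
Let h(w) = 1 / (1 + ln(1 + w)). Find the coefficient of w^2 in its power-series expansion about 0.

3/2

Write 1/(1+u) = 1 - u + u^2 - u^3 + ... and substitute the series for u.
h(0) = 1
h′(0) = -1
h′′(0) = 3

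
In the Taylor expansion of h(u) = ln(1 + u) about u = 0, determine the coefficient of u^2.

Use the known series and substitute for the argument.
h(0) = 0
h′(0) = 1
h′′(0) = -1
So c_2 = h′′(0)/2! = -1/2.

-1/2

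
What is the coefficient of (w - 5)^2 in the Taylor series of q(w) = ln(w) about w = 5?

-1/50

q(5) = ln(5)
q′(5) = 1/5
q′′(5) = -1/25
The Taylor polynomial is Σ q^(k)(5)/k! · (w - 5)^k.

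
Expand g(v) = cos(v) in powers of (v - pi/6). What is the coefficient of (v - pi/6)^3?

1/12

[(v - pi/6)^0] = sqrt(3)/2;  [(v - pi/6)^1] = -1/2;  [(v - pi/6)^2] = -sqrt(3)/4;  [(v - pi/6)^3] = 1/12.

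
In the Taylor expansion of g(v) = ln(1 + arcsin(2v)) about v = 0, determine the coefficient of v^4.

Plug the Maclaurin series of the inner function into that of the outer and collect terms.
So c_4 = g^(4)(0)/4! = -20/3.

-20/3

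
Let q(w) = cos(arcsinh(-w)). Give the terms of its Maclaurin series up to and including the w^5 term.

Substitute the inner expansion into the outer series and collect powers.
q(0) = 1
q′(0) = 0
q′′(0) = -1
q′′′(0) = 0
q^(4)(0) = 5
q^(5)(0) = 0

5*w^4/24 - w^2/2 + 1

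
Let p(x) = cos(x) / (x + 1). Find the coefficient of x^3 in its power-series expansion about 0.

Multiply the numerator's expansion by the denominator's geometric series.
[x^0] = 1;  [x^1] = -1;  [x^2] = 1/2;  [x^3] = -1/2.

-1/2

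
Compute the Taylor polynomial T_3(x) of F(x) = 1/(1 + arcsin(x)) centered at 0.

Let u equal the inner series; expand the outer function in u and truncate.
F(0) = 1
F′(0) = -1
F′′(0) = 2
F′′′(0) = -7
Then c_k = F^(k)(0)/k! gives each Taylor coefficient.

-7*x^3/6 + x^2 - x + 1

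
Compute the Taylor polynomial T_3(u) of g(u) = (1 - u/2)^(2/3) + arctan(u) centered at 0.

Add the two expansions coefficient-wise.
g(0) = 1
g′(0) = 2/3
g′′(0) = -1/18
g′′′(0) = -55/27

-55*u^3/162 - u^2/36 + 2*u/3 + 1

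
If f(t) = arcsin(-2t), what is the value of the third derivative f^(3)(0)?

-8

From the series, [t^3] f = -4/3; multiply by 3! = 6 to get -8.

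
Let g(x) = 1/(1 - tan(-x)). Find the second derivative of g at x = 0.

Compose series: expand the inner function first, then feed it into the outer expansion.
The coefficient of x^2 in the expansion is 1, so g′′(0) = 2! * (1) = 2.

2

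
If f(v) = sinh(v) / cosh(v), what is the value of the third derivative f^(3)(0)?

-2

Invert the denominator's series and multiply.
The coefficient of v^3 in the expansion is -1/3, so f′′′(0) = 3! * (-1/3) = -2.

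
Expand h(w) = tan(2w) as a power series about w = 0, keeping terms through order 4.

8*w^3/3 + 2*w

h(0) = 0
h′(0) = 2
h′′(0) = 0
h′′′(0) = 16
h^(4)(0) = 0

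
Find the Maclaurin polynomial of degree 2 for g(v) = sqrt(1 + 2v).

g(0) = 1
g′(0) = 1
g′′(0) = -1
Dividing each by k! gives the coefficients c_0, ..., c_2.

-v^2/2 + v + 1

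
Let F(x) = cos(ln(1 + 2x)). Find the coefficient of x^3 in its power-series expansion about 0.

Compose series: expand the inner function first, then feed it into the outer expansion.
[x^0] = 1;  [x^1] = 0;  [x^2] = -2;  [x^3] = 4.
So c_3 = F′′′(0)/3! = 4.

4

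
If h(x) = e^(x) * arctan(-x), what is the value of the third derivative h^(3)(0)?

-1

Take the Cauchy product of the two expansions.
From the series, [x^3] h = -1/6; multiply by 3! = 6 to get -1.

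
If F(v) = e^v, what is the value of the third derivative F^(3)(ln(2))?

Apply the Taylor formula c_k = f^(k)(a)/k!.
The coefficient of (v - ln(2))^3 in the expansion is 1/3, so F′′′(ln(2)) = 3! * (1/3) = 2.

2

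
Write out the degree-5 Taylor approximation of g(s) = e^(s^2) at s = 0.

g(0) = 1
g′(0) = 0
g′′(0) = 2
g′′′(0) = 0
g^(4)(0) = 12
g^(5)(0) = 0
Then c_k = g^(k)(0)/k! gives each Taylor coefficient.

s^4/2 + s^2 + 1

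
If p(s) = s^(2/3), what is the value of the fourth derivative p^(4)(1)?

The coefficient of (s - 1)^4 in the expansion is -7/243, so p^(4)(1) = 4! * (-7/243) = -56/81.

-56/81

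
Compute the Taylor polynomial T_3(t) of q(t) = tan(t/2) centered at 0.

q(0) = 0
q′(0) = 1/2
q′′(0) = 0
q′′′(0) = 1/4

t^3/24 + t/2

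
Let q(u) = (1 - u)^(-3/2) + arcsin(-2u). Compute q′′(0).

15/4

Add the two expansions coefficient-wise.
The coefficient of u^2 in the expansion is 15/8, so q′′(0) = 2! * (15/8) = 15/4.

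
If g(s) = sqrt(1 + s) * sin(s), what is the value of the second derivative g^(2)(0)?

Multiply the two series term by term and collect like powers.
From the series, [s^2] g = 1/2; multiply by 2! = 2 to get 1.

1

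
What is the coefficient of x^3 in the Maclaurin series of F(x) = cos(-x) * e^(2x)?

1/3

Expand each factor separately, then convolve coefficients.
[x^0] = 1;  [x^1] = 2;  [x^2] = 3/2;  [x^3] = 1/3.
So c_3 = F′′′(0)/3! = 1/3.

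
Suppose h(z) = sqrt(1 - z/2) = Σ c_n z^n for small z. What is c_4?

Compute the successive derivatives at the expansion point and divide by k!.
h(0) = 1
h′(0) = -1/4
h′′(0) = -1/16
h′′′(0) = -3/64
h^(4)(0) = -15/256
Then c_k = h^(k)(0)/k! gives each Taylor coefficient.

-5/2048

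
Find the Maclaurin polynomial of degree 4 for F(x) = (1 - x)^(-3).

F(0) = 1
F′(0) = 3
F′′(0) = 12
F′′′(0) = 60
F^(4)(0) = 360

15*x^4 + 10*x^3 + 6*x^2 + 3*x + 1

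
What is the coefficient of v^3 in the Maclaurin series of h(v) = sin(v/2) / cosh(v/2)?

Divide the numerator series by the denominator series (power-series long division).

-1/12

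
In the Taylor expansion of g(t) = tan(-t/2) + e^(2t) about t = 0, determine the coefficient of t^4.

Expand each term separately and add.
[t^0] = 1;  [t^1] = 3/2;  [t^2] = 2;  [t^3] = 31/24;  [t^4] = 2/3.
So c_4 = g^(4)(0)/4! = 2/3.

2/3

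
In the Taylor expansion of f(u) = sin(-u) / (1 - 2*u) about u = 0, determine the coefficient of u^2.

Use 1/(1 - r) = Σ r^k on the denominator, then take the Cauchy product.
f(0) = 0
f′(0) = -1
f′′(0) = -4
So c_2 = f′′(0)/2! = -2.

-2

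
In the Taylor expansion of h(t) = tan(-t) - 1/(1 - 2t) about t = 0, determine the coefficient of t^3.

-25/3

Combine the two series term by term.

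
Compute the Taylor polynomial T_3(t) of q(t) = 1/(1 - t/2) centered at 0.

Apply the Taylor formula c_k = f^(k)(a)/k!.

t^3/8 + t^2/4 + t/2 + 1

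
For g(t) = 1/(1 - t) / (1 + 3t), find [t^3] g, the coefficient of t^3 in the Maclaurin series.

-20

Expand each factor separately, then convolve coefficients.
g(0) = 1
g′(0) = -2
g′′(0) = 14
g′′′(0) = -120
So c_3 = g′′′(0)/3! = -20.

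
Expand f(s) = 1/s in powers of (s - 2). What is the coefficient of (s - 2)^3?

-1/16

f(2) = 1/2
f′(2) = -1/4
f′′(2) = 1/4
f′′′(2) = -3/8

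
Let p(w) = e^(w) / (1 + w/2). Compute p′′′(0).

1/4

Multiply the two series term by term and collect like powers.
From the series, [w^3] p = 1/24; multiply by 3! = 6 to get 1/4.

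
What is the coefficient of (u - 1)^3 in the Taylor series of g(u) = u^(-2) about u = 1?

-4

Use the known series and substitute for the argument.
[(u - 1)^0] = 1;  [(u - 1)^1] = -2;  [(u - 1)^2] = 3;  [(u - 1)^3] = -4.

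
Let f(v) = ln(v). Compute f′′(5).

From the series, [(v - 5)^2] f = -1/50; multiply by 2! = 2 to get -1/25.

-1/25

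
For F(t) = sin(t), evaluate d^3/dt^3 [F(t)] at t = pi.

1

The coefficient of (t - pi)^3 in the expansion is 1/6, so F′′′(pi) = 3! * (1/6) = 1.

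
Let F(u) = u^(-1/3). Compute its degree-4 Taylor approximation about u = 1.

Compute the successive derivatives at the expansion point and divide by k!.
F(1) = 1
F′(1) = -1/3
F′′(1) = 4/9
F′′′(1) = -28/27
F^(4)(1) = 280/81

35*(u - 1)^4/243 - 14*(u - 1)^3/81 + 2*(u - 1)^2/9 - (u - 1)/3 + 1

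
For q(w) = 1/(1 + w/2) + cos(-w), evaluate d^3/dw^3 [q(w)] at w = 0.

-3/4

Expand each term separately and add.
The coefficient of w^3 in the expansion is -1/8, so q′′′(0) = 3! * (-1/8) = -3/4.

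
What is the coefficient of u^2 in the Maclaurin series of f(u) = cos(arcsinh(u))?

Substitute the inner expansion into the outer series and collect powers.
f(0) = 1
f′(0) = 0
f′′(0) = -1
So c_2 = f′′(0)/2! = -1/2.

-1/2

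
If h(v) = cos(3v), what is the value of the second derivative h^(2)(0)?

-9

The coefficient of v^2 in the expansion is -9/2, so h′′(0) = 2! * (-9/2) = -9.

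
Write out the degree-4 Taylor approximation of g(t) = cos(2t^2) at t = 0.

1 - 2*t^4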